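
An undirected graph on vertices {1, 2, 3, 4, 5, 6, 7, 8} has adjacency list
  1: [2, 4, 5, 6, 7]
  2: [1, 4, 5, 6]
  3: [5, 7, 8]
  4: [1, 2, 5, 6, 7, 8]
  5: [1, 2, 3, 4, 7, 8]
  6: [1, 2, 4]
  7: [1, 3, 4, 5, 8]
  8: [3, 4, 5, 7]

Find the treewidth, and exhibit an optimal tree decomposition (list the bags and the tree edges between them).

Treewidth 3.
One optimal decomposition is:
Bags: B1 = {1, 4, 5, 7}  B2 = {1, 2, 4, 5}  B3 = {4, 5, 7, 8}  B4 = {3, 5, 7, 8}  B5 = {1, 2, 4, 6}
Tree: B1–B2, B1–B3, B3–B4, B2–B5

Each bag holds 4 vertices, so the decomposition has width 3, which upper-bounds the treewidth. Conversely, {3, 5, 7, 8} is a clique of size 4, and the vertices of any clique must share a bag in every tree decomposition; so some bag has ≥ 4 vertices and tw(G) ≥ 3. The upper and lower bounds meet at 3, so that is the treewidth.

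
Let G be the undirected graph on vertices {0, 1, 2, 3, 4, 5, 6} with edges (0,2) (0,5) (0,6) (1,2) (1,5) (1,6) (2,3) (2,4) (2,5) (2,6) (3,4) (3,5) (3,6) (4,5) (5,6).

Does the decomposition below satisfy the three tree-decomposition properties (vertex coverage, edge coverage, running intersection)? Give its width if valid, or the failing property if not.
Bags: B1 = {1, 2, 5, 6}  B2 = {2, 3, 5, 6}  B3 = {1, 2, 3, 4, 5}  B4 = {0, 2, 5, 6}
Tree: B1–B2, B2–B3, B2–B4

No — bags containing vertex 1 are not connected in the tree.

A tree decomposition must satisfy three properties: every vertex lies in some bag; for every edge, both endpoints lie together in some bag; and for every vertex, the bags containing it form a connected subtree. Here bags containing vertex 1 are not connected in the tree, so the decomposition is invalid.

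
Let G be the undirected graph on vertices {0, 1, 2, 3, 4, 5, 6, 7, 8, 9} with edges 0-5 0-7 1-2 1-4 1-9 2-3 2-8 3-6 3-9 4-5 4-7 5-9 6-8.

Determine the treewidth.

2

A width-2 tree decomposition is:
Bags: B1 = {2, 6, 8}  B2 = {2, 3, 6}  B3 = {1, 2, 3}  B4 = {1, 3, 9}  B5 = {1, 4, 9}  B6 = {4, 5, 9}  B7 = {4, 5, 7}  B8 = {0, 5, 7}
Tree: B1–B2, B2–B3, B3–B4, B4–B5, B5–B6, B6–B7, B7–B8
Every bag has size at most 3, so the width is 3 − 1 = 2 and tw(G) ≤ 2. The edges 8–6–3–2–8 form a cycle, so G is not a tree and its treewidth is at least 2. Therefore the treewidth is 2.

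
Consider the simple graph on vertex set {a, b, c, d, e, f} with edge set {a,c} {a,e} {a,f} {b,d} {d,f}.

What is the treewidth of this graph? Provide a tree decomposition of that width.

The largest bag has 2 vertices, giving width 1; this decomposition certifies tw(G) ≤ 1. Any graph with an edge has treewidth ≥ 1, and G has the edge d–f. Therefore the treewidth is 1.

Treewidth 1.
Bags: B1 = {d, f}  B2 = {b, d}  B3 = {a, f}  B4 = {a, e}  B5 = {a, c}
Tree: B1–B2, B1–B3, B3–B4, B3–B5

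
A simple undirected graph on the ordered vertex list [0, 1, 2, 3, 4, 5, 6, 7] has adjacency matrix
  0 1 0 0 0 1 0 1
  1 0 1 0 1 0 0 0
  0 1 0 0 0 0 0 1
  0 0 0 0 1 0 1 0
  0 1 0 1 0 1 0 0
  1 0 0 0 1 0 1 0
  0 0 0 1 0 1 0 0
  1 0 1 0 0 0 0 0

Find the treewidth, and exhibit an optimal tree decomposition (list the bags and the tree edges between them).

Treewidth 2.
Bags: B1 = {3, 5, 6}  B2 = {3, 4, 5}  B3 = {0, 4, 5}  B4 = {0, 1, 4}  B5 = {0, 1, 7}  B6 = {1, 2, 7}
Tree: B1–B2, B2–B3, B3–B4, B4–B5, B5–B6

Every bag has size at most 3, so the width is 3 − 1 = 2 and tw(G) ≤ 2. For the lower bound, G contains the cycle 6–3–4–5–6, so G is not a forest; only forests have treewidth ≤ 1, hence tw(G) ≥ 2. Hence tw(G) = 2 exactly.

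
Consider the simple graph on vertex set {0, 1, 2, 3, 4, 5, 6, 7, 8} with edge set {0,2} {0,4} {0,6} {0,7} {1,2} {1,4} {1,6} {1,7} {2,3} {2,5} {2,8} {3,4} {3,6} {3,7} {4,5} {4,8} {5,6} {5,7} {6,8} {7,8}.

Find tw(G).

A width-4 tree decomposition is:
Bags: B1 = {0, 2, 4, 6, 7}  B2 = {2, 4, 5, 6, 7}  B3 = {2, 4, 6, 7, 8}  B4 = {2, 3, 4, 6, 7}  B5 = {1, 2, 4, 6, 7}
Tree: B1–B2, B2–B3, B3–B4, B4–B5
Every bag has size at most 5, so the width is 5 − 1 = 4 and tw(G) ≤ 4. For the lower bound: the 5 vertex sets {0,2}, {5,6}, {7,8}, {4}, {3} are disjoint, each induces a connected subgraph, and every pair is joined by at least one edge of G. Contracting each set to a single vertex therefore yields K_{5} as a minor, and since treewidth is minor-monotone, tw(G) ≥ tw(K_{5}) = 4. The upper and lower bounds meet at 4, so that is the treewidth.

4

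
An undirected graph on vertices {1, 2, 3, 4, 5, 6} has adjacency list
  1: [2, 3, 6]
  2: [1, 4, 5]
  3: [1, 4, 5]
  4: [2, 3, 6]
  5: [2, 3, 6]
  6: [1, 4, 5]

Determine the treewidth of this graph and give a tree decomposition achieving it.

Treewidth 3.
Bags: B1 = {1, 2, 3, 6}  B2 = {2, 3, 4, 6}  B3 = {2, 3, 5, 6}
Tree: B1–B2, B2–B3

The largest bag has 4 vertices, giving width 3; this decomposition certifies tw(G) ≤ 3. For the lower bound: the 4 vertex sets {1,6}, {3,4}, {2}, {5} are disjoint, each induces a connected subgraph, and every pair is joined by at least one edge of G. Contracting each set to a single vertex therefore yields K_{4} as a minor, and since treewidth is minor-monotone, tw(G) ≥ tw(K_{4}) = 3. The upper and lower bounds meet at 3, so that is the treewidth.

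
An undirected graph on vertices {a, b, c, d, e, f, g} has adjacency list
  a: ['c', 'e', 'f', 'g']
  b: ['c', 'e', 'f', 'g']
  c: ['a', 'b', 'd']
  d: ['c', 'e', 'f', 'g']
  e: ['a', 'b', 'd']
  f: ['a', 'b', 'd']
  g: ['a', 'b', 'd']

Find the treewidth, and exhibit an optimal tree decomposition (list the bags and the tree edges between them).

Treewidth 3.
One optimal decomposition is:
Bags: B1 = {a, b, c, d}  B2 = {a, b, d, f}  B3 = {a, b, d, g}  B4 = {a, b, d, e}
Tree: B1–B2, B2–B3, B3–B4

The largest bag has 4 vertices, giving width 3; this decomposition certifies tw(G) ≤ 3. For the lower bound: the 4 vertex sets {a,c}, {d,f}, {b}, {g} are disjoint, each induces a connected subgraph, and every pair is joined by at least one edge of G. Contracting each set to a single vertex therefore yields K_{4} as a minor, and since treewidth is minor-monotone, tw(G) ≥ tw(K_{4}) = 3. Therefore the treewidth is 3.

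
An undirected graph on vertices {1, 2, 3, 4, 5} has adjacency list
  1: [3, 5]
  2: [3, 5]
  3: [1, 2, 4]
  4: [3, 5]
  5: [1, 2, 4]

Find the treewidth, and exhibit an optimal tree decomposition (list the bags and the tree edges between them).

The largest bag has 3 vertices, giving width 2; this decomposition certifies tw(G) ≤ 2. For the lower bound, G contains the cycle 1–3–2–5–1, so G is not a forest; only forests have treewidth ≤ 1, hence tw(G) ≥ 2. The upper and lower bounds meet at 2, so that is the treewidth.

Treewidth 2.
Bags: B1 = {1, 3, 5}  B2 = {2, 3, 5}  B3 = {3, 4, 5}
Tree: B1–B2, B2–B3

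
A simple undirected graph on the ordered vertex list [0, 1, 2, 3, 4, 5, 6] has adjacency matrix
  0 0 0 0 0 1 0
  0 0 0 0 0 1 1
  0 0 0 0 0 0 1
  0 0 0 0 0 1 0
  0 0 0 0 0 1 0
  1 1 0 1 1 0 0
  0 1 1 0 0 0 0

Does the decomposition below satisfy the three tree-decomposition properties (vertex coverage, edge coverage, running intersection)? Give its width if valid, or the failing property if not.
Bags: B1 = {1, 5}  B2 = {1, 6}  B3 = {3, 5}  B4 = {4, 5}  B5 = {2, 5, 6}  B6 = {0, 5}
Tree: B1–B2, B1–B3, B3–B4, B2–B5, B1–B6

A tree decomposition must satisfy three properties: every vertex lies in some bag; for every edge, both endpoints lie together in some bag; and for every vertex, the bags containing it form a connected subtree. Here bags containing vertex 5 are not connected in the tree, so the decomposition is invalid.

No — bags containing vertex 5 are not connected in the tree.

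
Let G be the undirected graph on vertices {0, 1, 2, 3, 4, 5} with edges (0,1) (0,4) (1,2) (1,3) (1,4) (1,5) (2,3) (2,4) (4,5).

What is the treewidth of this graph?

A width-2 tree decomposition is:
Bags: B1 = {1, 4, 5}  B2 = {1, 2, 4}  B3 = {1, 2, 3}  B4 = {0, 1, 4}
Tree: B1–B2, B2–B3, B1–B4
Each bag holds 3 vertices, so the decomposition has width 2, which upper-bounds the treewidth. Conversely, {1, 2, 3} is a clique of size 3, and the vertices of any clique must share a bag in every tree decomposition; so some bag has ≥ 3 vertices and tw(G) ≥ 2. Combining the bounds, tw(G) = 2.

2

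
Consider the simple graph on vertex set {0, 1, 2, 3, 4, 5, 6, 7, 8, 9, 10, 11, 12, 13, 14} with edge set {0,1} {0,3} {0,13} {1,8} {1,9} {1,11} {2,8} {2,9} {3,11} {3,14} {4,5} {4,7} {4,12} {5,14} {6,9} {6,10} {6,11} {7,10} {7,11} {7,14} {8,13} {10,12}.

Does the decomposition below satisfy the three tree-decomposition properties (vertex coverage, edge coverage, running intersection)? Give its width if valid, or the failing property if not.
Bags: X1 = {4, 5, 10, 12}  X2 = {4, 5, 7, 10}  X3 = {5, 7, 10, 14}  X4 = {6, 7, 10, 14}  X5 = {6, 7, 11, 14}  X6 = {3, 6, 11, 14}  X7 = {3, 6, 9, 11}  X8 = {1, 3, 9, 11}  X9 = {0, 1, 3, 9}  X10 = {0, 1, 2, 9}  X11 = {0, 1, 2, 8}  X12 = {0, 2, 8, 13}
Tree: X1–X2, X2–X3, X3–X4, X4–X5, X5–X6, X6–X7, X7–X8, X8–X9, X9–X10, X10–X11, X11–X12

Every vertex of G appears in some bag (union = {0, 1, 2, 3, 4, 5, 6, 7, 8, 9, 10, 11, 12, 13, 14}); every edge is covered by a bag; and for each vertex v the set of bags containing v is connected in the bag tree. The decomposition is therefore valid. The largest bag has 4 vertices, so the width is 3.

Yes; width 3.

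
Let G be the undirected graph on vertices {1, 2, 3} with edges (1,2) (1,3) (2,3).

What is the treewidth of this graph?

2

A width-2 tree decomposition is:
Bags: B1 = {1, 2, 3}
Tree: (single bag)
With just one bag of size 3, the width is 3 − 1 = 2, so tw(G) ≤ 2. For the lower bound, the 3 vertices {1, 2, 3} are pairwise adjacent, and any tree decomposition puts a clique entirely inside one bag — forcing width ≥ 2. Combining the bounds, tw(G) = 2.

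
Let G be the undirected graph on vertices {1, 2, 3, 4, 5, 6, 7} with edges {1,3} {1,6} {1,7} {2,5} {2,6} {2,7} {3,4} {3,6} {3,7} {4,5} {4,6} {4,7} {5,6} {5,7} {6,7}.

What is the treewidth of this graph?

A width-3 tree decomposition is:
Bags: B1 = {4, 5, 6, 7}  B2 = {3, 4, 6, 7}  B3 = {2, 5, 6, 7}  B4 = {1, 3, 6, 7}
Tree: B1–B2, B1–B3, B2–B4
Each bag holds 4 vertices, so the decomposition has width 3, which upper-bounds the treewidth. On the other hand G contains the 4-clique {2, 5, 6, 7}. A clique must lie in a single bag of any decomposition, so no decomposition can have width below 3. Therefore the treewidth is 3.

3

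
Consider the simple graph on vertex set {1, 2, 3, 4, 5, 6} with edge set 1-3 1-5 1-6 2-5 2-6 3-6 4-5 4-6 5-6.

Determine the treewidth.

2

A width-2 tree decomposition is:
Bags: B1 = {2, 5, 6}  B2 = {4, 5, 6}  B3 = {1, 5, 6}  B4 = {1, 3, 6}
Tree: B1–B2, B2–B3, B3–B4
Each bag holds 3 vertices, so the decomposition has width 2, which upper-bounds the treewidth. Conversely, {1, 3, 6} is a clique of size 3, and the vertices of any clique must share a bag in every tree decomposition; so some bag has ≥ 3 vertices and tw(G) ≥ 2. Combining the bounds, tw(G) = 2.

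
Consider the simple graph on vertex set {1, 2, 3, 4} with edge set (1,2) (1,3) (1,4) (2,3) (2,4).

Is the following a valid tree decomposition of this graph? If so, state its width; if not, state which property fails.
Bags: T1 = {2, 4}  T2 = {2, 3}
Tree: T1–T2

A tree decomposition must satisfy three properties: every vertex lies in some bag; for every edge, both endpoints lie together in some bag; and for every vertex, the bags containing it form a connected subtree. Here vertex 1 appears in no bag, so the decomposition is invalid.

No — vertex 1 appears in no bag.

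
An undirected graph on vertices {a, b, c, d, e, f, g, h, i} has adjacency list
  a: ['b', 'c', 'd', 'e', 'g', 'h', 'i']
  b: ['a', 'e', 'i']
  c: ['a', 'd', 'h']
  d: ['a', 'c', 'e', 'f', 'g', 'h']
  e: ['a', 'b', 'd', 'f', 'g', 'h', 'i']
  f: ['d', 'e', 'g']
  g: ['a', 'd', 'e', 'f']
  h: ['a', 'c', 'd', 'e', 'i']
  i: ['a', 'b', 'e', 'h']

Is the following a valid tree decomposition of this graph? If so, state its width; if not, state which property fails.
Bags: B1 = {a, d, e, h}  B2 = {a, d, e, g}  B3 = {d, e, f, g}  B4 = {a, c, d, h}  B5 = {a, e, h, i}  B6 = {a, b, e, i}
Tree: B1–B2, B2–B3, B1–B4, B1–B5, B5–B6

Checking the three conditions: (i) the bags cover all of {a, b, c, d, e, f, g, h, i}; (ii) for each edge, some bag contains both endpoints; (iii) the bags containing any fixed vertex form a subtree. All hold, so the decomposition is valid with width 4 − 1 = 3.

Yes; width 3.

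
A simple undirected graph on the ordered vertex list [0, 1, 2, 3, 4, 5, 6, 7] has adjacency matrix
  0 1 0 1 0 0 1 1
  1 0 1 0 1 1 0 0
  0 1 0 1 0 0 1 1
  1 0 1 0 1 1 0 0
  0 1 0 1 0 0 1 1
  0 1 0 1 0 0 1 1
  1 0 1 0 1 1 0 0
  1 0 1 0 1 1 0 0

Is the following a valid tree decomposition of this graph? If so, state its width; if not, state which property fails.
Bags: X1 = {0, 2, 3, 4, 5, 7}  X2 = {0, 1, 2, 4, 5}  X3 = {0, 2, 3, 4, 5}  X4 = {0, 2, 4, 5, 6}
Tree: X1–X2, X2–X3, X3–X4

No — bags containing vertex 3 are not connected in the tree.

A tree decomposition must satisfy three properties: every vertex lies in some bag; for every edge, both endpoints lie together in some bag; and for every vertex, the bags containing it form a connected subtree. Here bags containing vertex 3 are not connected in the tree, so the decomposition is invalid.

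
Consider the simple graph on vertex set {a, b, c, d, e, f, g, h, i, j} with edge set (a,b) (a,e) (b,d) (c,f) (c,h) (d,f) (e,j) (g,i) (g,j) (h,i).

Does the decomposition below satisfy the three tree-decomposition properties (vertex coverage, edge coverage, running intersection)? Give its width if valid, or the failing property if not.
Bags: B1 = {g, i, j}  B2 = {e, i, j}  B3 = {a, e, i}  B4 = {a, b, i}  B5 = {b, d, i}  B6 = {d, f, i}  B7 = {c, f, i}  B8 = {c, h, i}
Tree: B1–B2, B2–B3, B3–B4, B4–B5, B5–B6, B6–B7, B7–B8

Checking the three conditions: (i) the bags cover all of {a, b, c, d, e, f, g, h, i, j}; (ii) for each edge, some bag contains both endpoints; (iii) the bags containing any fixed vertex form a subtree. All hold, so the decomposition is valid with width 3 − 1 = 2.

Yes; width 2.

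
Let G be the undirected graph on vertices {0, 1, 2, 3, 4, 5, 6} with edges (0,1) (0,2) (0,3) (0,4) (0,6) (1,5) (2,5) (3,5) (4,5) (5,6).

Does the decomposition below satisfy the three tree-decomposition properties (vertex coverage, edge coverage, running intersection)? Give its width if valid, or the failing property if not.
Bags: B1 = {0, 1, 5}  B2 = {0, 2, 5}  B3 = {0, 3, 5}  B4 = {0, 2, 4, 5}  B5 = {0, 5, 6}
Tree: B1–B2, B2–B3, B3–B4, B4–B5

A tree decomposition must satisfy three properties: every vertex lies in some bag; for every edge, both endpoints lie together in some bag; and for every vertex, the bags containing it form a connected subtree. Here bags containing vertex 2 are not connected in the tree, so the decomposition is invalid.

No — bags containing vertex 2 are not connected in the tree.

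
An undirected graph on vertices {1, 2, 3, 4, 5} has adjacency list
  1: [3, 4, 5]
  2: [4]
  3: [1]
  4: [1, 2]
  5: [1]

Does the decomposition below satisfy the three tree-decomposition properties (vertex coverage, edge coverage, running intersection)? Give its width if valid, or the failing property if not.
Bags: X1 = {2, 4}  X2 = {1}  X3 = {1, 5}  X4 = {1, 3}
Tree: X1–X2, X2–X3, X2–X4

No — edge (4,1) lies in no bag.

A tree decomposition must satisfy three properties: every vertex lies in some bag; for every edge, both endpoints lie together in some bag; and for every vertex, the bags containing it form a connected subtree. Here edge (4,1) lies in no bag, so the decomposition is invalid.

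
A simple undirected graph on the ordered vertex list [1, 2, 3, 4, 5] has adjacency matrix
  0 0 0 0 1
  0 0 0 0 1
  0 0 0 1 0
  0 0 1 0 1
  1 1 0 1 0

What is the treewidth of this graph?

A width-1 tree decomposition is:
Bags: B1 = {2, 5}  B2 = {1, 5}  B3 = {4, 5}  B4 = {3, 4}
Tree: B1–B2, B1–B3, B3–B4
Each bag holds 2 vertices, so the decomposition has width 1, which upper-bounds the treewidth. Any graph with an edge has treewidth ≥ 1, and G has the edge 2–5. Hence tw(G) = 1 exactly.

1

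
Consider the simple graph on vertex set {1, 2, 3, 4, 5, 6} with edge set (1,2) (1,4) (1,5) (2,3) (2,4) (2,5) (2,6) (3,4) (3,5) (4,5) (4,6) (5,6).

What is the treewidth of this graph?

3

A width-3 tree decomposition is:
Bags: B1 = {1, 2, 4, 5}  B2 = {2, 3, 4, 5}  B3 = {2, 4, 5, 6}
Tree: B1–B2, B2–B3
The largest bag has 4 vertices, giving width 3; this decomposition certifies tw(G) ≤ 3. Conversely, {1, 2, 4, 5} is a clique of size 4, and the vertices of any clique must share a bag in every tree decomposition; so some bag has ≥ 4 vertices and tw(G) ≥ 3. Therefore the treewidth is 3.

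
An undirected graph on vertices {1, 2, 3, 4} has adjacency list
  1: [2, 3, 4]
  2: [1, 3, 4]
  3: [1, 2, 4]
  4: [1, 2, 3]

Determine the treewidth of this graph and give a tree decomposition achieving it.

Treewidth 3.
One optimal decomposition is:
Bags: B1 = {1, 2, 3, 4}
Tree: (single bag)

With just one bag of size 4, the width is 4 − 1 = 3, so tw(G) ≤ 3. For the lower bound, the 4 vertices {1, 2, 3, 4} are pairwise adjacent, and any tree decomposition puts a clique entirely inside one bag — forcing width ≥ 3. Hence tw(G) = 3 exactly.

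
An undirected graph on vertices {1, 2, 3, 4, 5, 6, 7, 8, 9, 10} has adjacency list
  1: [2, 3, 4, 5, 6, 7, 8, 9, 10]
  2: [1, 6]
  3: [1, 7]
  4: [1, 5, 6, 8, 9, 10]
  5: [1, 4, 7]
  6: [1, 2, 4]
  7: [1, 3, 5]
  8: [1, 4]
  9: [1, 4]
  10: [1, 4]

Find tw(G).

A width-2 tree decomposition is:
Bags: B1 = {1, 4, 5}  B2 = {1, 5, 7}  B3 = {1, 4, 10}  B4 = {1, 4, 6}  B5 = {1, 3, 7}  B6 = {1, 2, 6}  B7 = {1, 4, 9}  B8 = {1, 4, 8}
Tree: B1–B2, B1–B3, B3–B4, B2–B5, B4–B6, B4–B7, B4–B8
Every bag has size at most 3, so the width is 3 − 1 = 2 and tw(G) ≤ 2. On the other hand G contains the 3-clique {1, 2, 6}. A clique must lie in a single bag of any decomposition, so no decomposition can have width below 2. The upper and lower bounds meet at 2, so that is the treewidth.

2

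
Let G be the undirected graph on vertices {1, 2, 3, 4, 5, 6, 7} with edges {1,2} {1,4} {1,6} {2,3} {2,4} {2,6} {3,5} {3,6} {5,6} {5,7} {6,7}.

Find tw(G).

A width-2 tree decomposition is:
Bags: B1 = {5, 6, 7}  B2 = {3, 5, 6}  B3 = {2, 3, 6}  B4 = {1, 2, 6}  B5 = {1, 2, 4}
Tree: B1–B2, B2–B3, B3–B4, B4–B5
Every bag has size at most 3, so the width is 3 − 1 = 2 and tw(G) ≤ 2. For the lower bound, the 3 vertices {1, 2, 4} are pairwise adjacent, and any tree decomposition puts a clique entirely inside one bag — forcing width ≥ 2. Therefore the treewidth is 2.

2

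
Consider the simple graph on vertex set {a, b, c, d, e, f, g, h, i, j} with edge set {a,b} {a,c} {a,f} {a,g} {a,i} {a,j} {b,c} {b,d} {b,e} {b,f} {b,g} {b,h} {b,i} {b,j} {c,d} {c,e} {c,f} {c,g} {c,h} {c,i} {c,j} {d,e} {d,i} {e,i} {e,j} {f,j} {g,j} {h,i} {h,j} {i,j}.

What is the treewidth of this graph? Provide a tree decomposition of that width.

The largest bag has 5 vertices, giving width 4; this decomposition certifies tw(G) ≤ 4. For the lower bound, the 5 vertices {b, c, d, e, i} are pairwise adjacent, and any tree decomposition puts a clique entirely inside one bag — forcing width ≥ 4. Hence tw(G) = 4 exactly.

Treewidth 4.
Bags: B1 = {b, c, h, i, j}  B2 = {b, c, e, i, j}  B3 = {a, b, c, i, j}  B4 = {a, b, c, g, j}  B5 = {b, c, d, e, i}  B6 = {a, b, c, f, j}
Tree: B1–B2, B2–B3, B3–B4, B2–B5, B3–B6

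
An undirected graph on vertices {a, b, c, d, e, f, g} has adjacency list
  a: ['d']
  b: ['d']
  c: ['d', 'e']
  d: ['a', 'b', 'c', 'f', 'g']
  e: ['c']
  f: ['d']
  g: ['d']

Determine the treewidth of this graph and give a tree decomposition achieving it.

Treewidth 1.
One such decomposition:
Bags: B1 = {d, f}  B2 = {b, d}  B3 = {c, d}  B4 = {d, g}  B5 = {a, d}  B6 = {c, e}
Tree: B1–B2, B2–B3, B2–B4, B4–B5, B3–B6

The largest bag has 2 vertices, giving width 1; this decomposition certifies tw(G) ≤ 1. Any graph with an edge has treewidth ≥ 1, and G has the edge f–d. Therefore the treewidth is 1.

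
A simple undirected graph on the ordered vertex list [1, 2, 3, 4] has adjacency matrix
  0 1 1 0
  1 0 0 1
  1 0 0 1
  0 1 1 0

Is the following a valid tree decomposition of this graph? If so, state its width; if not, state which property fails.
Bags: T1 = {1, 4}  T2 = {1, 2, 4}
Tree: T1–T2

No — vertex 3 appears in no bag.

A tree decomposition must satisfy three properties: every vertex lies in some bag; for every edge, both endpoints lie together in some bag; and for every vertex, the bags containing it form a connected subtree. Here vertex 3 appears in no bag, so the decomposition is invalid.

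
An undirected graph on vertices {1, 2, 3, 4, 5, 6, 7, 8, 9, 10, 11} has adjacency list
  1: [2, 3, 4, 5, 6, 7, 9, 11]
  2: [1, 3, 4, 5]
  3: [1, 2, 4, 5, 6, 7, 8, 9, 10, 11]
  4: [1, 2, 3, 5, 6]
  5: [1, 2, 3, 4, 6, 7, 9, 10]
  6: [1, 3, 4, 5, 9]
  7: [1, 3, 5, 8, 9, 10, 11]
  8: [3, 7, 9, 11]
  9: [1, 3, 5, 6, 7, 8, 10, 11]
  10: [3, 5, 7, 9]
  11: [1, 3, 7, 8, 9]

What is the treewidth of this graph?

4

A width-4 tree decomposition is:
Bags: B1 = {1, 3, 7, 9, 11}  B2 = {1, 3, 5, 7, 9}  B3 = {3, 7, 8, 9, 11}  B4 = {1, 3, 5, 6, 9}  B5 = {1, 3, 4, 5, 6}  B6 = {1, 2, 3, 4, 5}  B7 = {3, 5, 7, 9, 10}
Tree: B1–B2, B1–B3, B2–B4, B4–B5, B5–B6, B2–B7
Every bag has size at most 5, so the width is 5 − 1 = 4 and tw(G) ≤ 4. For the lower bound, the 5 vertices {3, 7, 8, 9, 11} are pairwise adjacent, and any tree decomposition puts a clique entirely inside one bag — forcing width ≥ 4. Combining the bounds, tw(G) = 4.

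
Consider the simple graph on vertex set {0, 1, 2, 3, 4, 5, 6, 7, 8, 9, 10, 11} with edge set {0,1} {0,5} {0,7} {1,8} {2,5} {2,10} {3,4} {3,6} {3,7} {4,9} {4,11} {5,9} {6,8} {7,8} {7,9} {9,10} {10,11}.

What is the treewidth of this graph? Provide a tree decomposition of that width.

The largest bag has 4 vertices, giving width 3; this decomposition certifies tw(G) ≤ 3. For the lower bound: the 4 vertex sets {2,10,11}, {5}, {9}, {0,3,4,7} are disjoint, each induces a connected subgraph, and every pair is joined by at least one edge of G. Contracting each set to a single vertex therefore yields K_{4} as a minor, and since treewidth is minor-monotone, tw(G) ≥ tw(K_{4}) = 3. Combining the bounds, tw(G) = 3.

Treewidth 3.
One such decomposition:
Bags: B1 = {2, 5, 10, 11}  B2 = {5, 9, 10, 11}  B3 = {4, 5, 9, 11}  B4 = {0, 4, 5, 9}  B5 = {0, 4, 7, 9}  B6 = {0, 3, 4, 7}  B7 = {0, 1, 3, 7}  B8 = {1, 3, 7, 8}  B9 = {1, 3, 6, 8}
Tree: B1–B2, B2–B3, B3–B4, B4–B5, B5–B6, B6–B7, B7–B8, B8–B9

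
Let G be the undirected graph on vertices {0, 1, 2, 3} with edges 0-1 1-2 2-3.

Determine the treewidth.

1

A width-1 tree decomposition is:
Bags: B1 = {2, 3}  B2 = {1, 2}  B3 = {0, 1}
Tree: B1–B2, B2–B3
Every bag has size at most 2, so the width is 2 − 1 = 1 and tw(G) ≤ 1. Since G has at least one edge (e.g. 3–2), it is not an edgeless graph, so tw(G) ≥ 1. The upper and lower bounds meet at 1, so that is the treewidth.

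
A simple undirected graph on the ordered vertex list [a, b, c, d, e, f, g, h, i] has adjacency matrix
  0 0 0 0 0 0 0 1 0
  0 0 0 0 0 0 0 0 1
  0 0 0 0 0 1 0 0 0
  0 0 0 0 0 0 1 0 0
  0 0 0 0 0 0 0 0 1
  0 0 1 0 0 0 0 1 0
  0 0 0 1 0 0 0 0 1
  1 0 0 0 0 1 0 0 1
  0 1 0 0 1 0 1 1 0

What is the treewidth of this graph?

A width-1 tree decomposition is:
Bags: B1 = {f, h}  B2 = {h, i}  B3 = {g, i}  B4 = {a, h}  B5 = {e, i}  B6 = {b, i}  B7 = {c, f}  B8 = {d, g}
Tree: B1–B2, B2–B3, B2–B4, B2–B5, B5–B6, B1–B7, B3–B8
Each bag holds 2 vertices, so the decomposition has width 1, which upper-bounds the treewidth. Since G has at least one edge (e.g. h–f), it is not an edgeless graph, so tw(G) ≥ 1. Therefore the treewidth is 1.

1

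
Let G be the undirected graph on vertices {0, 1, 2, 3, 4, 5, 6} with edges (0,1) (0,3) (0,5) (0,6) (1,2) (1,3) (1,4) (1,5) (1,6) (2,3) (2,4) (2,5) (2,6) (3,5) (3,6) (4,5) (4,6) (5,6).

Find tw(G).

A width-4 tree decomposition is:
Bags: B1 = {1, 2, 3, 5, 6}  B2 = {1, 2, 4, 5, 6}  B3 = {0, 1, 3, 5, 6}
Tree: B1–B2, B1–B3
Each bag holds 5 vertices, so the decomposition has width 4, which upper-bounds the treewidth. Conversely, {0, 1, 3, 5, 6} is a clique of size 5, and the vertices of any clique must share a bag in every tree decomposition; so some bag has ≥ 5 vertices and tw(G) ≥ 4. The upper and lower bounds meet at 4, so that is the treewidth.

4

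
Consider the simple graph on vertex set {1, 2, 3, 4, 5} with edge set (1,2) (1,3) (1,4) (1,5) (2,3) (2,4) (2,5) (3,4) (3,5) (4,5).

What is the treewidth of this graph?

A width-4 tree decomposition is:
Bags: B1 = {1, 2, 3, 4, 5}
Tree: (single bag)
A single bag containing all 5 vertices is trivially a valid decomposition of width 4. On the other hand G contains the 5-clique {1, 2, 3, 4, 5}. A clique must lie in a single bag of any decomposition, so no decomposition can have width below 4. Therefore the treewidth is 4.

4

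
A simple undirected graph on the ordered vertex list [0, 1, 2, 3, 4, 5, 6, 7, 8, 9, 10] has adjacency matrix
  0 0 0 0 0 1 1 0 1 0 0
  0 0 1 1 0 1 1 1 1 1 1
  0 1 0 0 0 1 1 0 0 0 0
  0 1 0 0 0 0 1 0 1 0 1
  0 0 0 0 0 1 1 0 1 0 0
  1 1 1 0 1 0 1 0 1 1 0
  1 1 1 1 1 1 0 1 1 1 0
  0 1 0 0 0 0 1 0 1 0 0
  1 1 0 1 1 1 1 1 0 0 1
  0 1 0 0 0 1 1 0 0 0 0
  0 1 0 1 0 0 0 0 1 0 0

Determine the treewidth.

3

A width-3 tree decomposition is:
Bags: B1 = {1, 5, 6, 8}  B2 = {0, 5, 6, 8}  B3 = {1, 3, 6, 8}  B4 = {1, 3, 8, 10}  B5 = {1, 6, 7, 8}  B6 = {1, 5, 6, 9}  B7 = {4, 5, 6, 8}  B8 = {1, 2, 5, 6}
Tree: B1–B2, B1–B3, B3–B4, B1–B5, B1–B6, B2–B7, B6–B8
Every bag has size at most 4, so the width is 4 − 1 = 3 and tw(G) ≤ 3. Conversely, {1, 3, 8, 10} is a clique of size 4, and the vertices of any clique must share a bag in every tree decomposition; so some bag has ≥ 4 vertices and tw(G) ≥ 3. Therefore the treewidth is 3.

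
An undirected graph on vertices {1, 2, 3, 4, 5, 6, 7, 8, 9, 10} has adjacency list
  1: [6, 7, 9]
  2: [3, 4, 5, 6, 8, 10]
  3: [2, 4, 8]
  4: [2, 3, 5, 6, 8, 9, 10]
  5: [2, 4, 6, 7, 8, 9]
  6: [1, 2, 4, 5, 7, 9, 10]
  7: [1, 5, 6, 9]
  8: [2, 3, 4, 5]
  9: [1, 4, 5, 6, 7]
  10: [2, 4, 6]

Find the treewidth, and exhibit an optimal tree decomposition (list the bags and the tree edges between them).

Treewidth 3.
One optimal decomposition is:
Bags: B1 = {5, 6, 7, 9}  B2 = {4, 5, 6, 9}  B3 = {2, 4, 5, 6}  B4 = {2, 4, 5, 8}  B5 = {2, 4, 6, 10}  B6 = {2, 3, 4, 8}  B7 = {1, 6, 7, 9}
Tree: B1–B2, B2–B3, B3–B4, B3–B5, B4–B6, B1–B7

The largest bag has 4 vertices, giving width 3; this decomposition certifies tw(G) ≤ 3. For the lower bound, the 4 vertices {1, 6, 7, 9} are pairwise adjacent, and any tree decomposition puts a clique entirely inside one bag — forcing width ≥ 3. Therefore the treewidth is 3.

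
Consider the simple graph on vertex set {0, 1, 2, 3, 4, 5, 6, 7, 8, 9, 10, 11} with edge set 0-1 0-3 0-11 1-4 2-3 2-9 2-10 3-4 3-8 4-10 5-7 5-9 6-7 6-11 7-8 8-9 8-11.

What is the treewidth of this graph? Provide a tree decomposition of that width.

Treewidth 3.
One such decomposition:
Bags: B1 = {5, 6, 7, 9}  B2 = {6, 7, 8, 9}  B3 = {6, 8, 9, 11}  B4 = {2, 8, 9, 11}  B5 = {2, 3, 8, 11}  B6 = {0, 2, 3, 11}  B7 = {0, 2, 3, 10}  B8 = {0, 3, 4, 10}  B9 = {0, 1, 4, 10}
Tree: B1–B2, B2–B3, B3–B4, B4–B5, B5–B6, B6–B7, B7–B8, B8–B9

Each bag holds 4 vertices, so the decomposition has width 3, which upper-bounds the treewidth. For the lower bound: the 4 vertex sets {5,6,7}, {9}, {8}, {0,2,3,11} are disjoint, each induces a connected subgraph, and every pair is joined by at least one edge of G. Contracting each set to a single vertex therefore yields K_{4} as a minor, and since treewidth is minor-monotone, tw(G) ≥ tw(K_{4}) = 3. Therefore the treewidth is 3.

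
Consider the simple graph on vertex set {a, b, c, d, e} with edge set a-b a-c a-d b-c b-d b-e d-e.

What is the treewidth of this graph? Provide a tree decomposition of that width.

Treewidth 2.
One optimal decomposition is:
Bags: B1 = {a, b, d}  B2 = {a, b, c}  B3 = {b, d, e}
Tree: B1–B2, B1–B3

Every bag has size at most 3, so the width is 3 − 1 = 2 and tw(G) ≤ 2. For the lower bound, the 3 vertices {b, d, e} are pairwise adjacent, and any tree decomposition puts a clique entirely inside one bag — forcing width ≥ 2. Therefore the treewidth is 2.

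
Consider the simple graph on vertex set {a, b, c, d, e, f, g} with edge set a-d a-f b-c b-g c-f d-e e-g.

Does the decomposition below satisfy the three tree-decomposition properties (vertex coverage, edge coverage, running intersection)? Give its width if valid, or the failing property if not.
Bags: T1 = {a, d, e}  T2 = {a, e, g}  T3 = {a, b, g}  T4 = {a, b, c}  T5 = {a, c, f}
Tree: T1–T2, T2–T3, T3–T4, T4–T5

Yes; width 2.

Every vertex of G appears in some bag (union = {a, b, c, d, e, f, g}); every edge is covered by a bag; and for each vertex v the set of bags containing v is connected in the bag tree. The decomposition is therefore valid. The largest bag has 3 vertices, so the width is 2.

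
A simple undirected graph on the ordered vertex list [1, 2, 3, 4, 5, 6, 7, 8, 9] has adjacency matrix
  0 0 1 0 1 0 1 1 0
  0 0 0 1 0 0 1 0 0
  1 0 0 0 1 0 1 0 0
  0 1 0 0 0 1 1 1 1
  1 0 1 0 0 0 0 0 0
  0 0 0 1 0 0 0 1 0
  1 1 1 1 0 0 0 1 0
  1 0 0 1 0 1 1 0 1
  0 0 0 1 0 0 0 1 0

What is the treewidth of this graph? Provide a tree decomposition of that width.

Treewidth 2.
Bags: B1 = {4, 7, 8}  B2 = {2, 4, 7}  B3 = {4, 6, 8}  B4 = {1, 7, 8}  B5 = {1, 3, 7}  B6 = {1, 3, 5}  B7 = {4, 8, 9}
Tree: B1–B2, B1–B3, B1–B4, B4–B5, B5–B6, B3–B7

The largest bag has 3 vertices, giving width 2; this decomposition certifies tw(G) ≤ 2. Conversely, {1, 7, 8} is a clique of size 3, and the vertices of any clique must share a bag in every tree decomposition; so some bag has ≥ 3 vertices and tw(G) ≥ 2. Therefore the treewidth is 2.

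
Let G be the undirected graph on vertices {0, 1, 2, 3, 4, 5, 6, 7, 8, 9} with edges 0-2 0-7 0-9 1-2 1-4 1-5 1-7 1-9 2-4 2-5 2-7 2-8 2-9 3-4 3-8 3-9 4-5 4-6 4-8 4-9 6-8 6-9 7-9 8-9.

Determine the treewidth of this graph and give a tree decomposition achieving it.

The largest bag has 4 vertices, giving width 3; this decomposition certifies tw(G) ≤ 3. On the other hand G contains the 4-clique {0, 2, 7, 9}. A clique must lie in a single bag of any decomposition, so no decomposition can have width below 3. Therefore the treewidth is 3.

Treewidth 3.
One optimal decomposition is:
Bags: B1 = {1, 2, 4, 9}  B2 = {2, 4, 8, 9}  B3 = {1, 2, 7, 9}  B4 = {0, 2, 7, 9}  B5 = {4, 6, 8, 9}  B6 = {1, 2, 4, 5}  B7 = {3, 4, 8, 9}
Tree: B1–B2, B1–B3, B3–B4, B2–B5, B1–B6, B5–B7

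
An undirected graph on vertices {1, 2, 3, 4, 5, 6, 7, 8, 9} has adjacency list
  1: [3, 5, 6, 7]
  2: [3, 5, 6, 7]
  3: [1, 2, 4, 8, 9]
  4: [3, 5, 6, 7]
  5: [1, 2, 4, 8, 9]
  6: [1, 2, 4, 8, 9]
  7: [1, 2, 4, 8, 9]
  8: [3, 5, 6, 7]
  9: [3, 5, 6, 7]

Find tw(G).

A width-4 tree decomposition is:
Bags: B1 = {3, 5, 6, 7, 8}  B2 = {1, 3, 5, 6, 7}  B3 = {2, 3, 5, 6, 7}  B4 = {3, 4, 5, 6, 7}  B5 = {3, 5, 6, 7, 9}
Tree: B1–B2, B2–B3, B3–B4, B4–B5
The largest bag has 5 vertices, giving width 4; this decomposition certifies tw(G) ≤ 4. For the lower bound: the 5 vertex sets {7,8}, {1,3}, {2,5}, {6}, {4} are disjoint, each induces a connected subgraph, and every pair is joined by at least one edge of G. Contracting each set to a single vertex therefore yields K_{5} as a minor, and since treewidth is minor-monotone, tw(G) ≥ tw(K_{5}) = 4. Therefore the treewidth is 4.

4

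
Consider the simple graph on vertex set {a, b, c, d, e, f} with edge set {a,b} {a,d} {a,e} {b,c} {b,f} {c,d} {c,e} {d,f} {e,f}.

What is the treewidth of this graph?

3

A width-3 tree decomposition is:
Bags: B1 = {b, c, d, e}  B2 = {a, b, d, e}  B3 = {b, d, e, f}
Tree: B1–B2, B2–B3
Each bag holds 4 vertices, so the decomposition has width 3, which upper-bounds the treewidth. For the lower bound: the 4 vertex sets {c,e}, {a,d}, {b}, {f} are disjoint, each induces a connected subgraph, and every pair is joined by at least one edge of G. Contracting each set to a single vertex therefore yields K_{4} as a minor, and since treewidth is minor-monotone, tw(G) ≥ tw(K_{4}) = 3. Therefore the treewidth is 3.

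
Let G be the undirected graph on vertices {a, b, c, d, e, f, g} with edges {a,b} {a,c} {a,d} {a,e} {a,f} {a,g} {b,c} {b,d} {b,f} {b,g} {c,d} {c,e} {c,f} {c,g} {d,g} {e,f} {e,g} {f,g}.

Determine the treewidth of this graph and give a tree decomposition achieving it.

The largest bag has 5 vertices, giving width 4; this decomposition certifies tw(G) ≤ 4. On the other hand G contains the 5-clique {a, b, c, d, g}. A clique must lie in a single bag of any decomposition, so no decomposition can have width below 4. Hence tw(G) = 4 exactly.

Treewidth 4.
One optimal decomposition is:
Bags: B1 = {a, c, e, f, g}  B2 = {a, b, c, f, g}  B3 = {a, b, c, d, g}
Tree: B1–B2, B2–B3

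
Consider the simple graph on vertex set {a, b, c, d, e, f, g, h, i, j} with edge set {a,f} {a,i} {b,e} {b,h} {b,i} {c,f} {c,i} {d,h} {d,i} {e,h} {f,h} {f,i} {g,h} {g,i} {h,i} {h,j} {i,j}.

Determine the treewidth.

A width-2 tree decomposition is:
Bags: B1 = {b, h, i}  B2 = {d, h, i}  B3 = {f, h, i}  B4 = {g, h, i}  B5 = {b, e, h}  B6 = {h, i, j}  B7 = {a, f, i}  B8 = {c, f, i}
Tree: B1–B2, B1–B3, B2–B4, B1–B5, B4–B6, B3–B7, B3–B8
Every bag has size at most 3, so the width is 3 − 1 = 2 and tw(G) ≤ 2. On the other hand G contains the 3-clique {b, e, h}. A clique must lie in a single bag of any decomposition, so no decomposition can have width below 2. Hence tw(G) = 2 exactly.

2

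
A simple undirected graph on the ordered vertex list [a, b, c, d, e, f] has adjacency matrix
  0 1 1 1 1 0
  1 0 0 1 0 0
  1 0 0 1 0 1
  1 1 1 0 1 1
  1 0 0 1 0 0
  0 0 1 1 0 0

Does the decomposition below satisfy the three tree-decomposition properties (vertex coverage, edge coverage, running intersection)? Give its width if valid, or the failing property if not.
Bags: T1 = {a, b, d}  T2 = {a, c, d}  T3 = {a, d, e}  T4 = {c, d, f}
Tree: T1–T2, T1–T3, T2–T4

Yes; width 2.

Every vertex of G appears in some bag (union = {a, b, c, d, e, f}); every edge is covered by a bag; and for each vertex v the set of bags containing v is connected in the bag tree. The decomposition is therefore valid. The largest bag has 3 vertices, so the width is 2.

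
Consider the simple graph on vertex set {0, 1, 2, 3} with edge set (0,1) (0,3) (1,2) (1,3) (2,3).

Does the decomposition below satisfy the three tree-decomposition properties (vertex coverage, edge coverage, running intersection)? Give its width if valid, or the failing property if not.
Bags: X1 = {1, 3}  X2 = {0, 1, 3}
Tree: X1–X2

A tree decomposition must satisfy three properties: every vertex lies in some bag; for every edge, both endpoints lie together in some bag; and for every vertex, the bags containing it form a connected subtree. Here vertex 2 appears in no bag, so the decomposition is invalid.

No — vertex 2 appears in no bag.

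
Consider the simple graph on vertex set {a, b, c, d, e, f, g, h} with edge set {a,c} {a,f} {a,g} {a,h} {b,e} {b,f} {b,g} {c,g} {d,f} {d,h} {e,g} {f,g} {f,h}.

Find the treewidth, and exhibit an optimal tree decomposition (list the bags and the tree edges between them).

Treewidth 2.
One such decomposition:
Bags: B1 = {b, f, g}  B2 = {a, f, g}  B3 = {a, f, h}  B4 = {a, c, g}  B5 = {d, f, h}  B6 = {b, e, g}
Tree: B1–B2, B2–B3, B2–B4, B3–B5, B1–B6

The largest bag has 3 vertices, giving width 2; this decomposition certifies tw(G) ≤ 2. For the lower bound, the 3 vertices {b, e, g} are pairwise adjacent, and any tree decomposition puts a clique entirely inside one bag — forcing width ≥ 2. Therefore the treewidth is 2.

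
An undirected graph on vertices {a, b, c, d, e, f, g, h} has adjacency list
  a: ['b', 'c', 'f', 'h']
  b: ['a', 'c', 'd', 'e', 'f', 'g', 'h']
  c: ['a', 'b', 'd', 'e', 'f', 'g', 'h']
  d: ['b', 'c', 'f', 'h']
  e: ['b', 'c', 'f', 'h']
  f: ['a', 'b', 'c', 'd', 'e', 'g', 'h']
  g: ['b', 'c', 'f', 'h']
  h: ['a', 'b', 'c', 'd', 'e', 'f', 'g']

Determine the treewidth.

A width-4 tree decomposition is:
Bags: B1 = {b, c, d, f, h}  B2 = {a, b, c, f, h}  B3 = {b, c, e, f, h}  B4 = {b, c, f, g, h}
Tree: B1–B2, B2–B3, B1–B4
The largest bag has 5 vertices, giving width 4; this decomposition certifies tw(G) ≤ 4. Conversely, {b, c, d, f, h} is a clique of size 5, and the vertices of any clique must share a bag in every tree decomposition; so some bag has ≥ 5 vertices and tw(G) ≥ 4. The upper and lower bounds meet at 4, so that is the treewidth.

4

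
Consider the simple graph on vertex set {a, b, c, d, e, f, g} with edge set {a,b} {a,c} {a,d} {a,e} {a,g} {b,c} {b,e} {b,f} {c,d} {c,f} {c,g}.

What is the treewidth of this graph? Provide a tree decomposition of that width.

Every bag has size at most 3, so the width is 3 − 1 = 2 and tw(G) ≤ 2. For the lower bound, the 3 vertices {a, b, e} are pairwise adjacent, and any tree decomposition puts a clique entirely inside one bag — forcing width ≥ 2. Combining the bounds, tw(G) = 2.

Treewidth 2.
Bags: B1 = {a, b, c}  B2 = {a, c, g}  B3 = {a, b, e}  B4 = {a, c, d}  B5 = {b, c, f}
Tree: B1–B2, B1–B3, B2–B4, B1–B5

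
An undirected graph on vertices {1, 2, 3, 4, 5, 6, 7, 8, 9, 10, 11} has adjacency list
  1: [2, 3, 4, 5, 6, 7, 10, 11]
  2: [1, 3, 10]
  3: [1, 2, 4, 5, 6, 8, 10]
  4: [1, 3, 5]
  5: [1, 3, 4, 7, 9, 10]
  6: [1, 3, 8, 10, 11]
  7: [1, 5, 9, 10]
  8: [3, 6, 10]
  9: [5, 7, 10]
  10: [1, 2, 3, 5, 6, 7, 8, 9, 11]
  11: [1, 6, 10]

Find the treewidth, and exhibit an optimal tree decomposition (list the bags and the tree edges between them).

Each bag holds 4 vertices, so the decomposition has width 3, which upper-bounds the treewidth. Conversely, {3, 6, 8, 10} is a clique of size 4, and the vertices of any clique must share a bag in every tree decomposition; so some bag has ≥ 4 vertices and tw(G) ≥ 3. Combining the bounds, tw(G) = 3.

Treewidth 3.
One optimal decomposition is:
Bags: B1 = {1, 3, 5, 10}  B2 = {1, 2, 3, 10}  B3 = {1, 3, 4, 5}  B4 = {1, 5, 7, 10}  B5 = {1, 3, 6, 10}  B6 = {1, 6, 10, 11}  B7 = {5, 7, 9, 10}  B8 = {3, 6, 8, 10}
Tree: B1–B2, B1–B3, B1–B4, B1–B5, B5–B6, B4–B7, B5–B8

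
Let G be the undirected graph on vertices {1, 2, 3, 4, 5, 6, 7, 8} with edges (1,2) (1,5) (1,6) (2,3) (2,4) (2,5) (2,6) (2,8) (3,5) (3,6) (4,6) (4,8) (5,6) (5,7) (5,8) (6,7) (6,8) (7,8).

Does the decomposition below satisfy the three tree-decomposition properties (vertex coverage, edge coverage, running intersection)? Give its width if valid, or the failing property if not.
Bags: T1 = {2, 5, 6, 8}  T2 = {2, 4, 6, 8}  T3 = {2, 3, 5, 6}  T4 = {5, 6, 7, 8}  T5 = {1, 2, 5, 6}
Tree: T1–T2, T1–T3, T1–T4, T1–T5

Checking the three conditions: (i) the bags cover all of {1, 2, 3, 4, 5, 6, 7, 8}; (ii) for each edge, some bag contains both endpoints; (iii) the bags containing any fixed vertex form a subtree. All hold, so the decomposition is valid with width 4 − 1 = 3.

Yes; width 3.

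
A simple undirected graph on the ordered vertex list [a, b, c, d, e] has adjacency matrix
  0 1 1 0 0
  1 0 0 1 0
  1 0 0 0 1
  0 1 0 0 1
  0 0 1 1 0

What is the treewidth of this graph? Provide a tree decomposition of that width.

The largest bag has 3 vertices, giving width 2; this decomposition certifies tw(G) ≤ 2. The edges a–c–e–d–b–a form a cycle, so G is not a tree and its treewidth is at least 2. Hence tw(G) = 2 exactly.

Treewidth 2.
One optimal decomposition is:
Bags: B1 = {a, c, e}  B2 = {a, d, e}  B3 = {a, b, d}
Tree: B1–B2, B2–B3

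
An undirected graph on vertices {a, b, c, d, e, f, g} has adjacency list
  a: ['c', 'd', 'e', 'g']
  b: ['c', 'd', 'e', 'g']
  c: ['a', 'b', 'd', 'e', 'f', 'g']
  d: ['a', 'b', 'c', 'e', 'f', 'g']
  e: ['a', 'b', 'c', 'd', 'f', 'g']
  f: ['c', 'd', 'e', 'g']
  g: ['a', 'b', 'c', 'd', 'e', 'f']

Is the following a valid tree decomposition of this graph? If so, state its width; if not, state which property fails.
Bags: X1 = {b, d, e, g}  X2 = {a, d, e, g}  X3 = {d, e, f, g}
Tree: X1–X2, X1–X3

No — vertex c appears in no bag.

A tree decomposition must satisfy three properties: every vertex lies in some bag; for every edge, both endpoints lie together in some bag; and for every vertex, the bags containing it form a connected subtree. Here vertex c appears in no bag, so the decomposition is invalid.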